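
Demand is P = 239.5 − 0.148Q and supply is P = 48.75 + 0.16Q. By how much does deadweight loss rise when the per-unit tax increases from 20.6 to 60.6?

Competitive equilibrium: 239.5 − 0.148Q = 48.75 + 0.16Q → Q* = 619.3182, P* = 147.8409.
For a per-unit tax t: ΔQ = t/0.308, so DWL = ½·t·(t/0.308) = t²/0.616.
At t = 20.6: DWL = 688.896. At t = 60.6: DWL = 5961.623.
Increase = 5961.623 − 688.896 = 5272.73.

5272.73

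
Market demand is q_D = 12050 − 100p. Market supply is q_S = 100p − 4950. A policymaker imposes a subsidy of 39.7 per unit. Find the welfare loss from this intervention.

In inverse form: demand p = 120.5 − 0.01q, supply p = 49.5 + 0.01q.
Competitive equilibrium: 120.5 − 0.01q = 49.5 + 0.01q → q* = 3550, p* = 85.
The subsidy lowers effective supply by 39.7: p = 9.8 + 0.01q.
New quantity: 120.5 − 0.01q = 9.8 + 0.01q → q' = 5535.
Overproduction Δq = 5535 − 3550 = 1985; wedge = subsidy = 39.7.
DWL = ½ × 1985 × 39.7 = 39402.25.

39402.25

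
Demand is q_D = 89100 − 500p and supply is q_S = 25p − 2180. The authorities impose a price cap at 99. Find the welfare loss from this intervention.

In inverse form: demand p = 178.2 − 0.002q, supply p = 87.2 + 0.04q.
Competitive equilibrium: 178.2 − 0.002q = 87.2 + 0.04q → q* = 2166.6667, p* = 173.8667.
At the ceiling p = 99, quantity supplied = (99 − 87.2)/0.04 = 295.
Willingness to pay at q' = 295: 178.2 − 0.002·295 = 177.61.
Δq = 2166.6667 − 295 = 1871.6667; wedge = 177.61 − 99 = 78.61.
DWL = ½ × 1871.6667 × 78.61 = 73565.86.

73565.86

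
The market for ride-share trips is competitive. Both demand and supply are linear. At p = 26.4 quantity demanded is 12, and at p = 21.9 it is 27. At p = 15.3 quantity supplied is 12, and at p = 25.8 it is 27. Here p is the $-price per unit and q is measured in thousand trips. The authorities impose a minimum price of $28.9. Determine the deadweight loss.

Demand slope = (21.9 − 26.4)/(27 − 12) = −0.3, so p = 30 − 0.3q.
Supply slope = (25.8 − 15.3)/(27 − 12) = 0.7, so p = 6.9 + 0.7q.
Competitive equilibrium: 30 − 0.3q = 6.9 + 0.7q → q* = 23.1, p* = 23.07.
At the floor p = 28.9, quantity demanded = (30 − 28.9)/0.3 = 3.6667.
Sellers' marginal cost at q' = 3.6667: 6.9 + 0.7·3.6667 = 9.4667.
Δq = 23.1 − 3.6667 = 19.4333; wedge = 28.9 − 9.4667 = 19.4333.
DWL = ½ × 19.4333 × 19.4333 = $188.83 thousand.

$188.83 thousand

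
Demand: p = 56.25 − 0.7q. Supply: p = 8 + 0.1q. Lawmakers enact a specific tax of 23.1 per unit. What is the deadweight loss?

333.51

Competitive equilibrium: 56.25 − 0.7q = 8 + 0.1q → q* = 60.3125, p* = 14.0313.
With the tax, the buyer price exceeds the seller price by 23.1: (56.25 − 0.7q) − (8 + 0.1q) = 23.1 → q' = 31.4375.
Δq = 60.3125 − 31.4375 = 28.875; the wedge equals the tax, 23.1.
Deadweight loss = ½ × 28.875 × 23.1 = 333.51.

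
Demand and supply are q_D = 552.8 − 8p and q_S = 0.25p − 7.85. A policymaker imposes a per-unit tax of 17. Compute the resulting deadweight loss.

In inverse form: demand p = 69.1 − 0.125q, supply p = 31.4 + 4q.
Competitive equilibrium: 69.1 − 0.125q = 31.4 + 4q → q* = 9.1394, p* = 67.9576.
With the tax, the buyer price exceeds the seller price by 17: (69.1 − 0.125q) − (31.4 + 4q) = 17 → q' = 5.0182.
Δq = 9.1394 − 5.0182 = 4.1212; the wedge equals the tax, 17.
Welfare loss = ½ × 4.1212 × 17 = 35.03.

35.03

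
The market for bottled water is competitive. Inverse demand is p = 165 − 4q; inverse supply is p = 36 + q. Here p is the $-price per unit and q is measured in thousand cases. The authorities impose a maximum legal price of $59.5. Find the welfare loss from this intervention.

$13.225 thousand

Competitive equilibrium: 165 − 4q = 36 + q → q* = 25.8, p* = 61.8.
At the ceiling p = 59.5, quantity supplied = (59.5 − 36)/1 = 23.5.
Willingness to pay at q' = 23.5: 165 − 4·23.5 = 71.
Δq = 25.8 − 23.5 = 2.3; wedge = 71 − 59.5 = 11.5.
DWL = ½ × 2.3 × 11.5 = $13.225 thousand.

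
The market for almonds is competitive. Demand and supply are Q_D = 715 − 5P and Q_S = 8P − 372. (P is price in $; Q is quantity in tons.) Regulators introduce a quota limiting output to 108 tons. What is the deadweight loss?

In inverse form: demand P = 143 − 0.2Q, supply P = 46.5 + 0.125Q.
Competitive equilibrium: 143 − 0.2Q = 46.5 + 0.125Q → Q* = 296.9231, P* = 83.6154.
At Q = 108: demand price = 143 − 0.2·108 = 121.4; supply price = 46.5 + 0.125·108 = 60.
ΔQ = 296.9231 − 108 = 188.9231; wedge = 121.4 − 60 = 61.4.
Deadweight loss = ½ × 188.9231 × 61.4 = $5799.94.

$5799.94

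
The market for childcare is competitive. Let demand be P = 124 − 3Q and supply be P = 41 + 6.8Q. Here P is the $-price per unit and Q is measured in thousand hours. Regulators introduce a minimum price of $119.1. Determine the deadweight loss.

Competitive equilibrium: 124 − 3Q = 41 + 6.8Q → Q* = 8.4694, P* = 98.5918.
At the floor P = 119.1, quantity demanded = (124 − 119.1)/3 = 1.6333.
Sellers' marginal cost at Q' = 1.6333: 41 + 6.8·1.6333 = 52.1064.
ΔQ = 8.4694 − 1.6333 = 6.8361; wedge = 119.1 − 52.1064 = 66.9936.
Deadweight loss = ½ × 6.8361 × 66.9936 = $228.99 thousand.

$228.99 thousand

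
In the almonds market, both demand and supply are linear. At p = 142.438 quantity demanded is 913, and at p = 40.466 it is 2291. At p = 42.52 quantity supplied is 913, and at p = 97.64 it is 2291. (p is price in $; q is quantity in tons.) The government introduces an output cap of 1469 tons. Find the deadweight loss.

$5854.09

Demand slope = (40.466 − 142.438)/(2291 − 913) = −0.074, so p = 210 − 0.074q.
Supply slope = (97.64 − 42.52)/(2291 − 913) = 0.04, so p = 6 + 0.04q.
Competitive equilibrium: 210 − 0.074q = 6 + 0.04q → q* = 1789.4737, p* = 77.5789.
At q = 1469: demand price = 210 − 0.074·1469 = 101.294; supply price = 6 + 0.04·1469 = 64.76.
Δq = 1789.4737 − 1469 = 320.4737; wedge = 101.294 − 64.76 = 36.534.
Deadweight loss = ½ × 320.4737 × 36.534 = $5854.09.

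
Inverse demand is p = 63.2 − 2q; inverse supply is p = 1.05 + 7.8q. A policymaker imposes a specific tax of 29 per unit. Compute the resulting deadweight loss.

42.91

Competitive equilibrium: 63.2 − 2q = 1.05 + 7.8q → q* = 6.3418, p* = 50.5163.
With the tax, the buyer price exceeds the seller price by 29: (63.2 − 2q) − (1.05 + 7.8q) = 29 → q' = 3.3827.
Δq = 6.3418 − 3.3827 = 2.9591; the wedge equals the tax, 29.
DWL = ½ × 2.9591 × 29 = 42.91.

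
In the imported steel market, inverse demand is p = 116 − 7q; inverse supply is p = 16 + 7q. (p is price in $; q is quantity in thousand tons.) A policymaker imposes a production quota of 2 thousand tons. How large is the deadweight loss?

Competitive equilibrium: 116 − 7q = 16 + 7q → q* = 7.1429, p* = 66.
At q = 2: demand price = 116 − 7·2 = 102; supply price = 16 + 7·2 = 30.
Δq = 7.1429 − 2 = 5.1429; wedge = 102 − 30 = 72.
Deadweight loss = ½ × 5.1429 × 72 = $185.14 thousand.

$185.14 thousand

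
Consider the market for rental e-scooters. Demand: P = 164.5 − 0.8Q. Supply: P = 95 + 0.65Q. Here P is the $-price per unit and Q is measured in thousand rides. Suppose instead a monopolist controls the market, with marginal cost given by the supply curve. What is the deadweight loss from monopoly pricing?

$210.57 thousand

Competitive equilibrium: 164.5 − 0.8Q = 95 + 0.65Q → Q* = 47.93103, P* = 126.15517.
Marginal revenue: MR = 164.5 − 1.6Q. Set MR = MC: 164.5 − 1.6Q = 95 + 0.65Q → Q_m = 30.88889.
Price P_m = 164.5 − 0.8·30.88889 = 139.78889; MC(Q_m) = 95 + 0.65·30.88889 = 115.07778.
Competitive Q* = 47.93103, so ΔQ = 17.04214; wedge = 139.78889 − 115.07778 = 24.71111.
Welfare loss = ½ × 17.04214 × 24.71111 = $210.57 thousand.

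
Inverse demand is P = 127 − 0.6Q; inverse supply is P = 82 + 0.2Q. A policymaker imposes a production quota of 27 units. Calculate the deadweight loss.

342.225

Competitive equilibrium: 127 − 0.6Q = 82 + 0.2Q → Q* = 56.25, P* = 93.25.
At Q = 27: demand price = 127 − 0.6·27 = 110.8; supply price = 82 + 0.2·27 = 87.4.
ΔQ = 56.25 − 27 = 29.25; wedge = 110.8 − 87.4 = 23.4.
Deadweight loss = ½ × 29.25 × 23.4 = 342.225.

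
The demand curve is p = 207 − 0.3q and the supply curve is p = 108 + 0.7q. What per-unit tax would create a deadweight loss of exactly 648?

36

Competitive equilibrium: 207 − 0.3q = 108 + 0.7q → q* = 99, p* = 177.3.
A tax t gives Δq = t/1 and wedge t, so DWL = t²/2.
t²/2 = 648 → t² = 1296 → t = 36.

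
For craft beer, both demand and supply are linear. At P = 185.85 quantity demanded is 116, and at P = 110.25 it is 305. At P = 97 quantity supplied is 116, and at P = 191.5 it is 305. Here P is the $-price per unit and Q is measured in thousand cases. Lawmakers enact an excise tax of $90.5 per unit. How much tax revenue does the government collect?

Demand slope = (110.25 − 185.85)/(305 − 116) = −0.4, so P = 232.25 − 0.4Q.
Supply slope = (191.5 − 97)/(305 − 116) = 0.5, so P = 39 + 0.5Q.
Competitive equilibrium: 232.25 − 0.4Q = 39 + 0.5Q → Q* = 214.72222, P* = 146.36111.
With the tax, the buyer price exceeds the seller price by 90.5: (232.25 − 0.4Q) − (39 + 0.5Q) = 90.5 → Q' = 114.16667.
Tax revenue = 90.5 × 114.16667 = $10332.08 thousand.

$10332.08 thousand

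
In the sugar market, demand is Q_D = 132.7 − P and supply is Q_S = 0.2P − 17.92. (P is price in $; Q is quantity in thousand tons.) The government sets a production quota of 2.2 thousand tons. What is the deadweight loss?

In inverse form: demand P = 132.7 − Q, supply P = 89.6 + 5Q.
Competitive equilibrium: 132.7 − Q = 89.6 + 5Q → Q* = 7.1833, P* = 125.5167.
At Q = 2.2: demand price = 132.7 − 1·2.2 = 130.5; supply price = 89.6 + 5·2.2 = 100.6.
ΔQ = 7.1833 − 2.2 = 4.9833; wedge = 130.5 − 100.6 = 29.9.
The triangle = ½ × 4.9833 × 29.9 = $74.50 thousand.

$74.50 thousand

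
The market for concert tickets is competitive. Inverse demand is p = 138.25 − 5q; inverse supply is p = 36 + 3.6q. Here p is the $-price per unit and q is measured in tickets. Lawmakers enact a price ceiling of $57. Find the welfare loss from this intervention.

Competitive equilibrium: 138.25 − 5q = 36 + 3.6q → q* = 11.8895, p* = 78.8023.
At the ceiling p = 57, quantity supplied = (57 − 36)/3.6 = 5.8333.
Willingness to pay at q' = 5.8333: 138.25 − 5·5.8333 = 109.0835.
Δq = 11.8895 − 5.8333 = 6.0562; wedge = 109.0835 − 57 = 52.0835.
Welfare loss = ½ × 6.0562 × 52.0835 = $157.71.

$157.71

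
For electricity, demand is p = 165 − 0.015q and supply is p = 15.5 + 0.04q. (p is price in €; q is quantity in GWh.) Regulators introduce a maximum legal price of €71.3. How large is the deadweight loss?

Competitive equilibrium: 165 − 0.015q = 15.5 + 0.04q → q* = 2718.1818, p* = 124.2273.
At the ceiling p = 71.3, quantity supplied = (71.3 − 15.5)/0.04 = 1395.
Willingness to pay at q' = 1395: 165 − 0.015·1395 = 144.075.
Δq = 2718.1818 − 1395 = 1323.1818; wedge = 144.075 − 71.3 = 72.775.
The triangle = ½ × 1323.1818 × 72.775 = €48147.28.

€48147.28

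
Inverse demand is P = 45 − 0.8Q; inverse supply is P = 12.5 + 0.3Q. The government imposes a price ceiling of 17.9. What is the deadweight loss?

73.31

Competitive equilibrium: 45 − 0.8Q = 12.5 + 0.3Q → Q* = 29.5455, P* = 21.3636.
At the ceiling P = 17.9, quantity supplied = (17.9 − 12.5)/0.3 = 18.
Willingness to pay at Q' = 18: 45 − 0.8·18 = 30.6.
ΔQ = 29.5455 − 18 = 11.5455; wedge = 30.6 − 17.9 = 12.7.
Deadweight loss = ½ × 11.5455 × 12.7 = 73.31.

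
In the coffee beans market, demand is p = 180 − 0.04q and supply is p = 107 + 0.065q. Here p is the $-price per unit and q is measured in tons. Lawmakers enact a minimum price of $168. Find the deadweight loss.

Competitive equilibrium: 180 − 0.04q = 107 + 0.065q → q* = 695.2381, p* = 152.1905.
At the floor p = 168, quantity demanded = (180 − 168)/0.04 = 300.
Sellers' marginal cost at q' = 300: 107 + 0.065·300 = 126.5.
Δq = 695.2381 − 300 = 395.2381; wedge = 168 − 126.5 = 41.5.
The triangle = ½ × 395.2381 × 41.5 = $8201.19.

$8201.19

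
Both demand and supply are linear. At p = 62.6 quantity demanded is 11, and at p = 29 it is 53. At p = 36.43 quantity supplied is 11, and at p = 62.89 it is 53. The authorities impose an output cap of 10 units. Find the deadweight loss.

Demand slope = (29 − 62.6)/(53 − 11) = −0.8, so p = 71.4 − 0.8q.
Supply slope = (62.89 − 36.43)/(53 − 11) = 0.63, so p = 29.5 + 0.63q.
Competitive equilibrium: 71.4 − 0.8q = 29.5 + 0.63q → q* = 29.3007, p* = 47.9594.
At q = 10: demand price = 71.4 − 0.8·10 = 63.4; supply price = 29.5 + 0.63·10 = 35.8.
Δq = 29.3007 − 10 = 19.3007; wedge = 63.4 − 35.8 = 27.6.
Deadweight loss = ½ × 19.3007 × 27.6 = 266.35.

266.35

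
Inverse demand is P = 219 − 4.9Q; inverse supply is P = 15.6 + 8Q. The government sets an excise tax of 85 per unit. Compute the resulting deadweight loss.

280.04

Competitive equilibrium: 219 − 4.9Q = 15.6 + 8Q → Q* = 15.7674, P* = 141.7395.
With the tax, the buyer price exceeds the seller price by 85: (219 − 4.9Q) − (15.6 + 8Q) = 85 → Q' = 9.1783.
ΔQ = 15.7674 − 9.1783 = 6.5891; the wedge equals the tax, 85.
DWL = ½ × 6.5891 × 85 = 280.04.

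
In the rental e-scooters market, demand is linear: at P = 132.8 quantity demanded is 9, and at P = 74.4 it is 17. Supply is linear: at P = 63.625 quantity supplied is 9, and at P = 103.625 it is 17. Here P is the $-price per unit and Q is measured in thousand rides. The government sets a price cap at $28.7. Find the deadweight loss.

Demand slope = (74.4 − 132.8)/(17 − 9) = −7.3, so P = 198.5 − 7.3Q.
Supply slope = (103.625 − 63.625)/(17 − 9) = 5, so P = 18.625 + 5Q.
Competitive equilibrium: 198.5 − 7.3Q = 18.625 + 5Q → Q* = 14.624, P* = 91.7449.
At the ceiling P = 28.7, quantity supplied = (28.7 − 18.625)/5 = 2.015.
Willingness to pay at Q' = 2.015: 198.5 − 7.3·2.015 = 183.7905.
ΔQ = 14.624 − 2.015 = 12.609; wedge = 183.7905 − 28.7 = 155.0905.
DWL = ½ × 12.609 × 155.0905 = $977.77 thousand.

$977.77 thousand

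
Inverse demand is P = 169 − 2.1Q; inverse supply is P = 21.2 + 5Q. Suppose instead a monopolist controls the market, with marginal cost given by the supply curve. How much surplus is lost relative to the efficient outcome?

80.15

Competitive equilibrium: 169 − 2.1Q = 21.2 + 5Q → Q* = 20.8169, P* = 125.2845.
Marginal revenue: MR = 169 − 4.2Q. Set MR = MC: 169 − 4.2Q = 21.2 + 5Q → Q_m = 16.0652.
Price P_m = 169 − 2.1·16.0652 = 135.2631; MC(Q_m) = 21.2 + 5·16.0652 = 101.526.
Competitive Q* = 20.8169, so ΔQ = 4.7517; wedge = 135.2631 − 101.526 = 33.7371.
Deadweight loss = ½ × 4.7517 × 33.7371 = 80.15.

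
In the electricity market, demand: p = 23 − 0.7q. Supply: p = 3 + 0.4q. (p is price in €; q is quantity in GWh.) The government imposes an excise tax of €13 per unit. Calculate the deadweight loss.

Competitive equilibrium: 23 − 0.7q = 3 + 0.4q → q* = 18.1818, p* = 10.2727.
With the tax, the buyer price exceeds the seller price by 13: (23 − 0.7q) − (3 + 0.4q) = 13 → q' = 6.3636.
Δq = 18.1818 − 6.3636 = 11.8182; the wedge equals the tax, 13.
Welfare loss = ½ × 11.8182 × 13 = €76.82.

€76.82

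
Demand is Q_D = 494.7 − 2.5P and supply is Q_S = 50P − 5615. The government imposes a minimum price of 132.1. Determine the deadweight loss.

In inverse form: demand P = 197.88 − 0.4Q, supply P = 112.3 + 0.02Q.
Competitive equilibrium: 197.88 − 0.4Q = 112.3 + 0.02Q → Q* = 203.7619, P* = 116.3752.
At the floor P = 132.1, quantity demanded = (197.88 − 132.1)/0.4 = 164.45.
Sellers' marginal cost at Q' = 164.45: 112.3 + 0.02·164.45 = 115.589.
ΔQ = 203.7619 − 164.45 = 39.3119; wedge = 132.1 − 115.589 = 16.511.
The triangle = ½ × 39.3119 × 16.511 = 324.54.

324.54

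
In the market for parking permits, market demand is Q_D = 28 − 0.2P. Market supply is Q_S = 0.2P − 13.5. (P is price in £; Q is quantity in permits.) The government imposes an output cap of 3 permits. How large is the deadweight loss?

£90.31

In inverse form: demand P = 140 − 5Q, supply P = 67.5 + 5Q.
Competitive equilibrium: 140 − 5Q = 67.5 + 5Q → Q* = 7.25, P* = 103.75.
At Q = 3: demand price = 140 − 5·3 = 125; supply price = 67.5 + 5·3 = 82.5.
ΔQ = 7.25 − 3 = 4.25; wedge = 125 − 82.5 = 42.5.
DWL = ½ × 4.25 × 42.5 = £90.31.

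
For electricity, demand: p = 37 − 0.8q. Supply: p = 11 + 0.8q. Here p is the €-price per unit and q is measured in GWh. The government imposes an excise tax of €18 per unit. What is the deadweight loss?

€101.25

Competitive equilibrium: 37 − 0.8q = 11 + 0.8q → q* = 16.25, p* = 24.
With the tax, the buyer price exceeds the seller price by 18: (37 − 0.8q) − (11 + 0.8q) = 18 → q' = 5.
Δq = 16.25 − 5 = 11.25; the wedge equals the tax, 18.
DWL = ½ × 11.25 × 18 = €101.25.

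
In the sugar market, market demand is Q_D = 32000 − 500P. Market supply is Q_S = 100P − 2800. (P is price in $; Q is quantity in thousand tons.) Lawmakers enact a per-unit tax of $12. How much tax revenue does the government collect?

In inverse form: demand P = 64 − 0.002Q, supply P = 28 + 0.01Q.
Competitive equilibrium: 64 − 0.002Q = 28 + 0.01Q → Q* = 3000, P* = 58.
With the tax, the buyer price exceeds the seller price by 12: (64 − 0.002Q) − (28 + 0.01Q) = 12 → Q' = 2000.
Tax revenue = 12 × 2000 = $24000 thousand.

$24000 thousand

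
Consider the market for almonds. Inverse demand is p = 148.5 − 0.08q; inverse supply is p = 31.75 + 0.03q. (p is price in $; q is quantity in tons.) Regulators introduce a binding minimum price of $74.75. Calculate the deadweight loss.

$1070.14

Competitive equilibrium: 148.5 − 0.08q = 31.75 + 0.03q → q* = 1061.3636, p* = 63.5909.
At the floor p = 74.75, quantity demanded = (148.5 − 74.75)/0.08 = 921.875.
Sellers' marginal cost at q' = 921.875: 31.75 + 0.03·921.875 = 59.4063.
Δq = 1061.3636 − 921.875 = 139.4886; wedge = 74.75 − 59.4063 = 15.3437.
Welfare loss = ½ × 139.4886 × 15.3437 = $1070.14.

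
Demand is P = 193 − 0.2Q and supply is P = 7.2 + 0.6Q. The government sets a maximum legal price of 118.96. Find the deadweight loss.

845.79

Competitive equilibrium: 193 − 0.2Q = 7.2 + 0.6Q → Q* = 232.25, P* = 146.55.
At the ceiling P = 118.96, quantity supplied = (118.96 − 7.2)/0.6 = 186.2667.
Willingness to pay at Q' = 186.2667: 193 − 0.2·186.2667 = 155.7467.
ΔQ = 232.25 − 186.2667 = 45.9833; wedge = 155.7467 − 118.96 = 36.7867.
Welfare loss = ½ × 45.9833 × 36.7867 = 845.79.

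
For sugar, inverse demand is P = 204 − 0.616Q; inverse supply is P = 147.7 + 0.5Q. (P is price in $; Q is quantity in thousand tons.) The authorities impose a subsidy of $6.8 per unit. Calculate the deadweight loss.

$20.72 thousand

Competitive equilibrium: 204 − 0.616Q = 147.7 + 0.5Q → Q* = 50.448, P* = 172.924.
The subsidy lowers effective supply by 6.8: P = 140.9 + 0.5Q.
New quantity: 204 − 0.616Q = 140.9 + 0.5Q → Q' = 56.5412.
Overproduction ΔQ = 56.5412 − 50.448 = 6.0932; wedge = subsidy = 6.8.
Welfare loss = ½ × 6.0932 × 6.8 = $20.72 thousand.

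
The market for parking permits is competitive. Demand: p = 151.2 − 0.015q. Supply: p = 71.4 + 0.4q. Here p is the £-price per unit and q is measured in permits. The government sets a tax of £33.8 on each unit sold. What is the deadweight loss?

Competitive equilibrium: 151.2 − 0.015q = 71.4 + 0.4q → q* = 192.2892, p* = 148.3157.
With the tax, the buyer price exceeds the seller price by 33.8: (151.2 − 0.015q) − (71.4 + 0.4q) = 33.8 → q' = 110.8434.
Δq = 192.2892 − 110.8434 = 81.4458; the wedge equals the tax, 33.8.
Welfare loss = ½ × 81.4458 × 33.8 = £1376.43.

£1376.43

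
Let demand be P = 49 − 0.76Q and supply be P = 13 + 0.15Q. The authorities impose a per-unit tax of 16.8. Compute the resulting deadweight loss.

Competitive equilibrium: 49 − 0.76Q = 13 + 0.15Q → Q* = 39.5604, P* = 18.9341.
With the tax, the buyer price exceeds the seller price by 16.8: (49 − 0.76Q) − (13 + 0.15Q) = 16.8 → Q' = 21.0989.
ΔQ = 39.5604 − 21.0989 = 18.4615; the wedge equals the tax, 16.8.
Welfare loss = ½ × 18.4615 × 16.8 = 155.08.

155.08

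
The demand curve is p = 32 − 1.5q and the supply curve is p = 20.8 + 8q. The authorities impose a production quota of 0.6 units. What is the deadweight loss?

1.59

Competitive equilibrium: 32 − 1.5q = 20.8 + 8q → q* = 1.1789, p* = 30.2316.
At q = 0.6: demand price = 32 − 1.5·0.6 = 31.1; supply price = 20.8 + 8·0.6 = 25.6.
Δq = 1.1789 − 0.6 = 0.5789; wedge = 31.1 − 25.6 = 5.5.
Welfare loss = ½ × 0.5789 × 5.5 = 1.59.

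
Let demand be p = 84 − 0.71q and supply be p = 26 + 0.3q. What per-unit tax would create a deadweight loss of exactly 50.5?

10.1

Competitive equilibrium: 84 − 0.71q = 26 + 0.3q → q* = 57.4257, p* = 43.2277.
A tax t gives Δq = t/1.01 and wedge t, so DWL = t²/2.02.
t²/2.02 = 50.5 → t² = 102.01 → t = 10.1.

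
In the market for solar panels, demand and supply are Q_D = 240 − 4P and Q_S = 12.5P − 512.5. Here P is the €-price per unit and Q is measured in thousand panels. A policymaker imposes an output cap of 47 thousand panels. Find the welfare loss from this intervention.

In inverse form: demand P = 60 − 0.25Q, supply P = 41 + 0.08Q.
Competitive equilibrium: 60 − 0.25Q = 41 + 0.08Q → Q* = 57.5758, P* = 45.6061.
At Q = 47: demand price = 60 − 0.25·47 = 48.25; supply price = 41 + 0.08·47 = 44.76.
ΔQ = 57.5758 − 47 = 10.5758; wedge = 48.25 − 44.76 = 3.49.
Welfare loss = ½ × 10.5758 × 3.49 = €18.45 thousand.

€18.45 thousand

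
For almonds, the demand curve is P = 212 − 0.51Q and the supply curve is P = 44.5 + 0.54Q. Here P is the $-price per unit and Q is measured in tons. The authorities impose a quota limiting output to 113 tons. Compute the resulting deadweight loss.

Competitive equilibrium: 212 − 0.51Q = 44.5 + 0.54Q → Q* = 159.5238, P* = 130.6429.
At Q = 113: demand price = 212 − 0.51·113 = 154.37; supply price = 44.5 + 0.54·113 = 105.52.
ΔQ = 159.5238 − 113 = 46.5238; wedge = 154.37 − 105.52 = 48.85.
The triangle = ½ × 46.5238 × 48.85 = $1136.34.

$1136.34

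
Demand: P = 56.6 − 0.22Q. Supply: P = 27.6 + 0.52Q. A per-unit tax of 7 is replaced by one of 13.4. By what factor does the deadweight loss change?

3.664

Competitive equilibrium: 56.6 − 0.22Q = 27.6 + 0.52Q → Q* = 39.1892, P* = 47.9784.
For a per-unit tax t: ΔQ = t/0.74, so DWL = ½·t·(t/0.74) = t²/1.48.
At t = 7: DWL = 33.108. At t = 13.4: DWL = 121.324.
Ratio = (13.4/7)² = 3.664.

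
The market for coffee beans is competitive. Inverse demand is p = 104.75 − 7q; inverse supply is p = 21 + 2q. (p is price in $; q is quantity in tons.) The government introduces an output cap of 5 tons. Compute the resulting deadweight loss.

Competitive equilibrium: 104.75 − 7q = 21 + 2q → q* = 9.3056, p* = 39.6111.
At q = 5: demand price = 104.75 − 7·5 = 69.75; supply price = 21 + 2·5 = 31.
Δq = 9.3056 − 5 = 4.3056; wedge = 69.75 − 31 = 38.75.
DWL = ½ × 4.3056 × 38.75 = $83.42.

$83.42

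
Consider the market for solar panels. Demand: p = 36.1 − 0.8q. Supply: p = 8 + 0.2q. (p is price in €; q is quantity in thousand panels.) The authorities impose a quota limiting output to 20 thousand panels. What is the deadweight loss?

€32.805 thousand

Competitive equilibrium: 36.1 − 0.8q = 8 + 0.2q → q* = 28.1, p* = 13.62.
At q = 20: demand price = 36.1 − 0.8·20 = 20.1; supply price = 8 + 0.2·20 = 12.
Δq = 28.1 − 20 = 8.1; wedge = 20.1 − 12 = 8.1.
DWL = ½ × 8.1 × 8.1 = €32.805 thousand.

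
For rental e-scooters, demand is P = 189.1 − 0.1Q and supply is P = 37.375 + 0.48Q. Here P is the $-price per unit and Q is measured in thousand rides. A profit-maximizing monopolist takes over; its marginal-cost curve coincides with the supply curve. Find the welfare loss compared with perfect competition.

$429.18 thousand

Competitive equilibrium: 189.1 − 0.1Q = 37.375 + 0.48Q → Q* = 261.5948, P* = 162.9405.
Marginal revenue: MR = 189.1 − 0.2Q. Set MR = MC: 189.1 − 0.2Q = 37.375 + 0.48Q → Q_m = 223.125.
Price P_m = 189.1 − 0.1·223.125 = 166.7875; MC(Q_m) = 37.375 + 0.48·223.125 = 144.475.
Competitive Q* = 261.5948, so ΔQ = 38.4698; wedge = 166.7875 − 144.475 = 22.3125.
Deadweight loss = ½ × 38.4698 × 22.3125 = $429.18 thousand.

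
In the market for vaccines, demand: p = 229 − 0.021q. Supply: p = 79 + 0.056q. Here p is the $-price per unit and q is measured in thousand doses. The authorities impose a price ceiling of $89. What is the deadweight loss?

$120545.86 thousand

Competitive equilibrium: 229 − 0.021q = 79 + 0.056q → q* = 1948.0519, p* = 188.0909.
At the ceiling p = 89, quantity supplied = (89 − 79)/0.056 = 178.5714.
Willingness to pay at q' = 178.5714: 229 − 0.021·178.5714 = 225.25.
Δq = 1948.0519 − 178.5714 = 1769.4805; wedge = 225.25 − 89 = 136.25.
The triangle = ½ × 1769.4805 × 136.25 = $120545.86 thousand.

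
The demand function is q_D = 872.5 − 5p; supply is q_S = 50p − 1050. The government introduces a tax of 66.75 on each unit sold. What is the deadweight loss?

10126.28

In inverse form: demand p = 174.5 − 0.2q, supply p = 21 + 0.02q.
Competitive equilibrium: 174.5 − 0.2q = 21 + 0.02q → q* = 697.7273, p* = 34.9545.
With the tax, the buyer price exceeds the seller price by 66.75: (174.5 − 0.2q) − (21 + 0.02q) = 66.75 → q' = 394.3182.
Δq = 697.7273 − 394.3182 = 303.4091; the wedge equals the tax, 66.75.
Welfare loss = ½ × 303.4091 × 66.75 = 10126.28.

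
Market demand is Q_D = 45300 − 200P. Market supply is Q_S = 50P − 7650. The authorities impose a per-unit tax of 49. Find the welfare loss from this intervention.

In inverse form: demand P = 226.5 − 0.005Q, supply P = 153 + 0.02Q.
Competitive equilibrium: 226.5 − 0.005Q = 153 + 0.02Q → Q* = 2940, P* = 211.8.
With the tax, the buyer price exceeds the seller price by 49: (226.5 − 0.005Q) − (153 + 0.02Q) = 49 → Q' = 980.
ΔQ = 2940 − 980 = 1960; the wedge equals the tax, 49.
Welfare loss = ½ × 1960 × 49 = 48020.

48020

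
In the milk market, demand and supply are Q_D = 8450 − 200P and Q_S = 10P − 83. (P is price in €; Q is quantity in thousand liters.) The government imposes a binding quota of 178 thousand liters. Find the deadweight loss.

€1108.89 thousand

In inverse form: demand P = 42.25 − 0.005Q, supply P = 8.3 + 0.1Q.
Competitive equilibrium: 42.25 − 0.005Q = 8.3 + 0.1Q → Q* = 323.3333, P* = 40.6333.
At Q = 178: demand price = 42.25 − 0.005·178 = 41.36; supply price = 8.3 + 0.1·178 = 26.1.
ΔQ = 323.3333 − 178 = 145.3333; wedge = 41.36 − 26.1 = 15.26.
Welfare loss = ½ × 145.3333 × 15.26 = €1108.89 thousand.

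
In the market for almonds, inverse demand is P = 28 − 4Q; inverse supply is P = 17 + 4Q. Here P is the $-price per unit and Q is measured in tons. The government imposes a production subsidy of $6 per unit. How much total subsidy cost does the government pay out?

Competitive equilibrium: 28 − 4Q = 17 + 4Q → Q* = 1.375, P* = 22.5.
The subsidy lowers effective supply by 6: P = 11 + 4Q.
New quantity: 28 − 4Q = 11 + 4Q → Q' = 2.125.
Total subsidy cost = 6 × 2.125 = $12.75.

$12.75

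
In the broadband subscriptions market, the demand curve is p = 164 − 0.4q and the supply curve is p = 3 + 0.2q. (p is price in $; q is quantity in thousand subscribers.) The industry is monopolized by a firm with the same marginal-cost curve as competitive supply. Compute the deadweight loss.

Competitive equilibrium: 164 − 0.4q = 3 + 0.2q → q* = 268.3333, p* = 56.6667.
Marginal revenue: MR = 164 − 0.8q. Set MR = MC: 164 − 0.8q = 3 + 0.2q → q_m = 161.
Price p_m = 164 − 0.4·161 = 99.6; MC(q_m) = 3 + 0.2·161 = 35.2.
Competitive q* = 268.3333, so Δq = 107.3333; wedge = 99.6 − 35.2 = 64.4.
Deadweight loss = ½ × 107.3333 × 64.4 = $3456.13 thousand.

$3456.13 thousand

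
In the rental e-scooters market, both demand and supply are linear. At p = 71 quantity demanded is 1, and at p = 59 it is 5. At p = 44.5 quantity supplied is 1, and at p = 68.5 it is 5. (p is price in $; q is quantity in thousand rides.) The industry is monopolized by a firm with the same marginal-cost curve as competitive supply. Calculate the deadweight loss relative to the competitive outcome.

Demand slope = (59 − 71)/(5 − 1) = −3, so p = 74 − 3q.
Supply slope = (68.5 − 44.5)/(5 − 1) = 6, so p = 38.5 + 6q.
Competitive equilibrium: 74 − 3q = 38.5 + 6q → q* = 3.9444, p* = 62.1667.
Marginal revenue: MR = 74 − 6q. Set MR = MC: 74 − 6q = 38.5 + 6q → q_m = 2.9583.
Price p_m = 74 − 3·2.9583 = 65.1251; MC(q_m) = 38.5 + 6·2.9583 = 56.2498.
Competitive q* = 3.9444, so Δq = 0.9861; wedge = 65.1251 − 56.2498 = 8.8753.
Deadweight loss = ½ × 0.9861 × 8.8753 = $4.38 thousand.

$4.38 thousand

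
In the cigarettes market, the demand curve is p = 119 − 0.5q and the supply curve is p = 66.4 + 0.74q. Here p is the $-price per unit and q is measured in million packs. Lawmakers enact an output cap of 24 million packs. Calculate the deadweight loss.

$210.35 million

Competitive equilibrium: 119 − 0.5q = 66.4 + 0.74q → q* = 42.4194, p* = 97.7903.
At q = 24: demand price = 119 − 0.5·24 = 107; supply price = 66.4 + 0.74·24 = 84.16.
Δq = 42.4194 − 24 = 18.4194; wedge = 107 − 84.16 = 22.84.
Deadweight loss = ½ × 18.4194 × 22.84 = $210.35 million.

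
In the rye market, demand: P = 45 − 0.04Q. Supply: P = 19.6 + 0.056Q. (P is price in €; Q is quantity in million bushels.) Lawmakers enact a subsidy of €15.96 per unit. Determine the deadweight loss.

€1326.675 million

Competitive equilibrium: 45 − 0.04Q = 19.6 + 0.056Q → Q* = 264.5833, P* = 34.4167.
The subsidy lowers effective supply by 15.96: P = 3.64 + 0.056Q.
New quantity: 45 − 0.04Q = 3.64 + 0.056Q → Q' = 430.8333.
Overproduction ΔQ = 430.8333 − 264.5833 = 166.25; wedge = subsidy = 15.96.
The triangle = ½ × 166.25 × 15.96 = €1326.675 million.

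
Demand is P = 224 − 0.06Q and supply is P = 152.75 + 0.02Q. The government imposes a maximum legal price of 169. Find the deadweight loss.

Competitive equilibrium: 224 − 0.06Q = 152.75 + 0.02Q → Q* = 890.625, P* = 170.5625.
At the ceiling P = 169, quantity supplied = (169 − 152.75)/0.02 = 812.5.
Willingness to pay at Q' = 812.5: 224 − 0.06·812.5 = 175.25.
ΔQ = 890.625 − 812.5 = 78.125; wedge = 175.25 − 169 = 6.25.
Deadweight loss = ½ × 78.125 × 6.25 = 244.14.

244.14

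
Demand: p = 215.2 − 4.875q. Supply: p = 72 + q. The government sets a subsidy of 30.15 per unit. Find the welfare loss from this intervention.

77.36

Competitive equilibrium: 215.2 − 4.875q = 72 + q → q* = 24.3745, p* = 96.3745.
The subsidy lowers effective supply by 30.15: p = 41.85 + q.
New quantity: 215.2 − 4.875q = 41.85 + q → q' = 29.5064.
Overproduction Δq = 29.5064 − 24.3745 = 5.1319; wedge = subsidy = 30.15.
Welfare loss = ½ × 5.1319 × 30.15 = 77.36.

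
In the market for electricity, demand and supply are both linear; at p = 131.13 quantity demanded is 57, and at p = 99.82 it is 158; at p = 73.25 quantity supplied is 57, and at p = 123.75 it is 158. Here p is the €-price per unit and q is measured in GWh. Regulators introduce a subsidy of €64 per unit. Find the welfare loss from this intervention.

€2528.40

Demand slope = (99.82 − 131.13)/(158 − 57) = −0.31, so p = 148.8 − 0.31q.
Supply slope = (123.75 − 73.25)/(158 − 57) = 0.5, so p = 44.75 + 0.5q.
Competitive equilibrium: 148.8 − 0.31q = 44.75 + 0.5q → q* = 128.45679, p* = 108.9784.
The subsidy lowers effective supply by 64: p = 0.5q − 19.25.
New quantity: 148.8 − 0.31q = 0.5q − 19.25 → q' = 207.46914.
Overproduction Δq = 207.46914 − 128.45679 = 79.01235; wedge = subsidy = 64.
Deadweight loss = ½ × 79.01235 × 64 = €2528.40.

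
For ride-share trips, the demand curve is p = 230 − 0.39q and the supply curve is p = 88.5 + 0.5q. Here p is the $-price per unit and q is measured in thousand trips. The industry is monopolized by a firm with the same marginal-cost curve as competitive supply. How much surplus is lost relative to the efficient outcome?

Competitive equilibrium: 230 − 0.39q = 88.5 + 0.5q → q* = 158.9888, p* = 167.9944.
Marginal revenue: MR = 230 − 0.78q. Set MR = MC: 230 − 0.78q = 88.5 + 0.5q → q_m = 110.5469.
Price p_m = 230 − 0.39·110.5469 = 186.8867; MC(q_m) = 88.5 + 0.5·110.5469 = 143.7735.
Competitive q* = 158.9888, so Δq = 48.4419; wedge = 186.8867 − 143.7735 = 43.1132.
The triangle = ½ × 48.4419 × 43.1132 = $1044.24 thousand.

$1044.24 thousand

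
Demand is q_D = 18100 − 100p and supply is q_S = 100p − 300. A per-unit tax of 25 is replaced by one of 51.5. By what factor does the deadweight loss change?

4.2436

In inverse form: demand p = 181 − 0.01q, supply p = 3 + 0.01q.
Competitive equilibrium: 181 − 0.01q = 3 + 0.01q → q* = 8900, p* = 92.
For a per-unit tax t: Δq = t/0.02, so DWL = ½·t·(t/0.02) = t²/0.04.
At t = 25: DWL = 15625. At t = 51.5: DWL = 66306.25.
Ratio = (51.5/25)² = 4.2436.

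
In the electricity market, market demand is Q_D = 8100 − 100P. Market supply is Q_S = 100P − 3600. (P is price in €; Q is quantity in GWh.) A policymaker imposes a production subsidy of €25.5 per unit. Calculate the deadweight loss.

€16256.25

In inverse form: demand P = 81 − 0.01Q, supply P = 36 + 0.01Q.
Competitive equilibrium: 81 − 0.01Q = 36 + 0.01Q → Q* = 2250, P* = 58.5.
The subsidy lowers effective supply by 25.5: P = 10.5 + 0.01Q.
New quantity: 81 − 0.01Q = 10.5 + 0.01Q → Q' = 3525.
Overproduction ΔQ = 3525 − 2250 = 1275; wedge = subsidy = 25.5.
The triangle = ½ × 1275 × 25.5 = €16256.25.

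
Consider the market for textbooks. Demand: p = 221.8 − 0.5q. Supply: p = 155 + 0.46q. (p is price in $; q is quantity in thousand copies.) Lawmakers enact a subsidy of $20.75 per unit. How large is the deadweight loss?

$224.25 thousand

Competitive equilibrium: 221.8 − 0.5q = 155 + 0.46q → q* = 69.5833, p* = 187.0083.
The subsidy lowers effective supply by 20.75: p = 134.25 + 0.46q.
New quantity: 221.8 − 0.5q = 134.25 + 0.46q → q' = 91.1979.
Overproduction Δq = 91.1979 − 69.5833 = 21.6146; wedge = subsidy = 20.75.
Deadweight loss = ½ × 21.6146 × 20.75 = $224.25 thousand.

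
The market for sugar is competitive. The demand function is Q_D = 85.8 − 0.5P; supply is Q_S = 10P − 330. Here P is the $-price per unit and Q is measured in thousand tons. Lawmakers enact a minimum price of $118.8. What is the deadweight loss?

$1646.568 thousand

In inverse form: demand P = 171.6 − 2Q, supply P = 33 + 0.1Q.
Competitive equilibrium: 171.6 − 2Q = 33 + 0.1Q → Q* = 66, P* = 39.6.
At the floor P = 118.8, quantity demanded = (171.6 − 118.8)/2 = 26.4.
Sellers' marginal cost at Q' = 26.4: 33 + 0.1·26.4 = 35.64.
ΔQ = 66 − 26.4 = 39.6; wedge = 118.8 − 35.64 = 83.16.
The triangle = ½ × 39.6 × 83.16 = $1646.568 thousand.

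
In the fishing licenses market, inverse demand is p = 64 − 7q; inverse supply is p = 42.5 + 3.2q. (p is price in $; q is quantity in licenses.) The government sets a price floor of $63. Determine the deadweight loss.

Competitive equilibrium: 64 − 7q = 42.5 + 3.2q → q* = 2.1078, p* = 49.2451.
At the floor p = 63, quantity demanded = (64 − 63)/7 = 0.1429.
Sellers' marginal cost at q' = 0.1429: 42.5 + 3.2·0.1429 = 42.9573.
Δq = 2.1078 − 0.1429 = 1.9649; wedge = 63 − 42.9573 = 20.0427.
Deadweight loss = ½ × 1.9649 × 20.0427 = $19.69.

$19.69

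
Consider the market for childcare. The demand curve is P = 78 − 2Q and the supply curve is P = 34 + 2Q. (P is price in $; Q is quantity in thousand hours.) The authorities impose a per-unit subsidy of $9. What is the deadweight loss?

$10.125 thousand

Competitive equilibrium: 78 − 2Q = 34 + 2Q → Q* = 11, P* = 56.
The subsidy lowers effective supply by 9: P = 25 + 2Q.
New quantity: 78 − 2Q = 25 + 2Q → Q' = 13.25.
Overproduction ΔQ = 13.25 − 11 = 2.25; wedge = subsidy = 9.
Welfare loss = ½ × 2.25 × 9 = $10.125 thousand.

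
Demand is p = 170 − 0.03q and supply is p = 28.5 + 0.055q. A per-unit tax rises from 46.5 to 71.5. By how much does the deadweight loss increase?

Competitive equilibrium: 170 − 0.03q = 28.5 + 0.055q → q* = 1664.7059, p* = 120.0588.
For a per-unit tax t: Δq = t/0.085, so DWL = ½·t·(t/0.085) = t²/0.17.
At t = 46.5: DWL = 12719.118. At t = 71.5: DWL = 30072.059.
Increase = 30072.059 − 12719.118 = 17352.94.

17352.94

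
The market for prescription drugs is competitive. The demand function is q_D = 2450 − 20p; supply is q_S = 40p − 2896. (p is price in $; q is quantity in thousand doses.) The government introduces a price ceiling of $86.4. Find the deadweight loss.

In inverse form: demand p = 122.5 − 0.05q, supply p = 72.4 + 0.025q.
Competitive equilibrium: 122.5 − 0.05q = 72.4 + 0.025q → q* = 668, p* = 89.1.
At the ceiling p = 86.4, quantity supplied = (86.4 − 72.4)/0.025 = 560.
Willingness to pay at q' = 560: 122.5 − 0.05·560 = 94.5.
Δq = 668 − 560 = 108; wedge = 94.5 − 86.4 = 8.1.
Welfare loss = ½ × 108 × 8.1 = $437.40 thousand.

$437.40 thousand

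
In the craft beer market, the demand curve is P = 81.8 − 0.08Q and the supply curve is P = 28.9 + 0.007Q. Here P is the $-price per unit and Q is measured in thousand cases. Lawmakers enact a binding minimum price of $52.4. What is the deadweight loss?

Competitive equilibrium: 81.8 − 0.08Q = 28.9 + 0.007Q → Q* = 608.046, P* = 33.1563.
At the floor P = 52.4, quantity demanded = (81.8 − 52.4)/0.08 = 367.5.
Sellers' marginal cost at Q' = 367.5: 28.9 + 0.007·367.5 = 31.4725.
ΔQ = 608.046 − 367.5 = 240.546; wedge = 52.4 − 31.4725 = 20.9275.
Deadweight loss = ½ × 240.546 × 20.9275 = $2517.01 thousand.

$2517.01 thousand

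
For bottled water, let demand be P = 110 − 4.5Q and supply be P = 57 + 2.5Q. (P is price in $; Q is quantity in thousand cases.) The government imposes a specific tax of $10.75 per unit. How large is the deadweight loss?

Competitive equilibrium: 110 − 4.5Q = 57 + 2.5Q → Q* = 7.5714, P* = 75.9286.
With the tax, the buyer price exceeds the seller price by 10.75: (110 − 4.5Q) − (57 + 2.5Q) = 10.75 → Q' = 6.0357.
ΔQ = 7.5714 − 6.0357 = 1.5357; the wedge equals the tax, 10.75.
The triangle = ½ × 1.5357 × 10.75 = $8.25 thousand.

$8.25 thousand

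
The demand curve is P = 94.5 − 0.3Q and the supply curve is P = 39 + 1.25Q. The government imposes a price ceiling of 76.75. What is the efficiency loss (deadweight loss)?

Competitive equilibrium: 94.5 − 0.3Q = 39 + 1.25Q → Q* = 35.8065, P* = 83.7581.
At the ceiling P = 76.75, quantity supplied = (76.75 − 39)/1.25 = 30.2.
Willingness to pay at Q' = 30.2: 94.5 − 0.3·30.2 = 85.44.
ΔQ = 35.8065 − 30.2 = 5.6065; wedge = 85.44 − 76.75 = 8.69.
Deadweight loss = ½ × 5.6065 × 8.69 = 24.36.

24.36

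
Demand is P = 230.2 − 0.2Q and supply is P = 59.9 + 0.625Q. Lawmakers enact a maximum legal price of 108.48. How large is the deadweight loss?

Competitive equilibrium: 230.2 − 0.2Q = 59.9 + 0.625Q → Q* = 206.4242, P* = 188.9152.
At the ceiling P = 108.48, quantity supplied = (108.48 − 59.9)/0.625 = 77.728.
Willingness to pay at Q' = 77.728: 230.2 − 0.2·77.728 = 214.6544.
ΔQ = 206.4242 − 77.728 = 128.6962; wedge = 214.6544 − 108.48 = 106.1744.
Welfare loss = ½ × 128.6962 × 106.1744 = 6832.12.

6832.12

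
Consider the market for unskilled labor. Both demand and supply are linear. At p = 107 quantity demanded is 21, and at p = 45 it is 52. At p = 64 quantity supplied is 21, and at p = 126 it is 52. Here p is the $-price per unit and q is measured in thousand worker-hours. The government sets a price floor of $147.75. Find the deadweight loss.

Demand slope = (45 − 107)/(52 − 21) = −2, so p = 149 − 2q.
Supply slope = (126 − 64)/(52 − 21) = 2, so p = 22 + 2q.
Competitive equilibrium: 149 − 2q = 22 + 2q → q* = 31.75, p* = 85.5.
At the floor p = 147.75, quantity demanded = (149 − 147.75)/2 = 0.625.
Sellers' marginal cost at q' = 0.625: 22 + 2·0.625 = 23.25.
Δq = 31.75 − 0.625 = 31.125; wedge = 147.75 − 23.25 = 124.5.
DWL = ½ × 31.125 × 124.5 = $1937.53 thousand.

$1937.53 thousand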